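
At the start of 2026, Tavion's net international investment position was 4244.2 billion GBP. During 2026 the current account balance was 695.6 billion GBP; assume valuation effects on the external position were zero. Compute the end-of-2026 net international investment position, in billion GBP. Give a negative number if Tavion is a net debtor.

With no valuation effects, change in NIIP = current account = 695.6
End-of-year NIIP = 4244.2 + 695.6 = 4939.8

4939.8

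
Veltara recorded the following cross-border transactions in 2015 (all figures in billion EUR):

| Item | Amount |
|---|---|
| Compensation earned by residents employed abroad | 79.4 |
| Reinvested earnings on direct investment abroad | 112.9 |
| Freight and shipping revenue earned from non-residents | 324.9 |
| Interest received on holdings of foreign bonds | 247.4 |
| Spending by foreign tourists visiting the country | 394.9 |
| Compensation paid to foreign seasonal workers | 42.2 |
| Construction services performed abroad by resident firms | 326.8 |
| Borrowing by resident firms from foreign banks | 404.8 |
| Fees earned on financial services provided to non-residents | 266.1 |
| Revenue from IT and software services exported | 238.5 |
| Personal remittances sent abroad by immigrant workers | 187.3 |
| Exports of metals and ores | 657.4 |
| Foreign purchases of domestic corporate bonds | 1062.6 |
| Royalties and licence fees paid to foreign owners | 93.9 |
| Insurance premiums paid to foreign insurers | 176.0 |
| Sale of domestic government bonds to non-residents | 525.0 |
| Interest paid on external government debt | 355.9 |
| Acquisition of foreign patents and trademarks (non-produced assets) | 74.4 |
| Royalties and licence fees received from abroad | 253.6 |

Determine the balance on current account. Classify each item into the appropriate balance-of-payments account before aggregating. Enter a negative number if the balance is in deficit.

2046.6

Goods: 657.4
Services: 324.9 + 394.9 - 176.0 + 253.6 + 326.8 + 238.5 + 266.1 - 93.9 = 1534.9
Primary income: -355.9 + 112.9 + 247.4 + 79.4 - 42.2 = 41.6
Secondary income: -187.3
Current account = 657.4 + 1534.9 + 41.6 + (-187.3) = 2046.6
(Excluded from the current account — financial account: borrowing by resident firms from foreign banks 404.8, foreign purchases of domestic corporate bonds 1062.6, sale of domestic government bonds to non-residents 525.0; capital account: acquisition of foreign patents and trademarks (non-produced assets) 74.4.)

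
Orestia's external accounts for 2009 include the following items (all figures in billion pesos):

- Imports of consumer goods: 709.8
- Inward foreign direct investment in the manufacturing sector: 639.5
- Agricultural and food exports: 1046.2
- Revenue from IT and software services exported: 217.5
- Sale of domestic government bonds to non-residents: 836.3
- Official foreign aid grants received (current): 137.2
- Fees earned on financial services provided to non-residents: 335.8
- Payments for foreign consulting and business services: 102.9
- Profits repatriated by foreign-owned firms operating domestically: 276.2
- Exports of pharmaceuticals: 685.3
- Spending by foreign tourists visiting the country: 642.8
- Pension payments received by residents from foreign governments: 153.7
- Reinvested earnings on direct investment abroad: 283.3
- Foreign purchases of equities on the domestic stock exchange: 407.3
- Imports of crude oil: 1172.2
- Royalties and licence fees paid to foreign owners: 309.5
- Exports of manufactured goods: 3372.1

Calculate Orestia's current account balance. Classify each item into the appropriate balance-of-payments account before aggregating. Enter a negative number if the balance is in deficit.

4303.3

Goods: -709.8 + 3372.1 + 1046.2 - 1172.2 + 685.3 = 3221.6
Services: 642.8 + 217.5 - 309.5 + 335.8 - 102.9 = 783.7
Primary income: 283.3 - 276.2 = 7.1
Secondary income: 153.7 + 137.2 = 290.9
Current account = 3221.6 + 783.7 + 7.1 + 290.9 = 4303.3
(Excluded from the current account — financial account: inward foreign direct investment in the manufacturing sector 639.5, sale of domestic government bonds to non-residents 836.3, foreign purchases of equities on the domestic stock exchange 407.3.)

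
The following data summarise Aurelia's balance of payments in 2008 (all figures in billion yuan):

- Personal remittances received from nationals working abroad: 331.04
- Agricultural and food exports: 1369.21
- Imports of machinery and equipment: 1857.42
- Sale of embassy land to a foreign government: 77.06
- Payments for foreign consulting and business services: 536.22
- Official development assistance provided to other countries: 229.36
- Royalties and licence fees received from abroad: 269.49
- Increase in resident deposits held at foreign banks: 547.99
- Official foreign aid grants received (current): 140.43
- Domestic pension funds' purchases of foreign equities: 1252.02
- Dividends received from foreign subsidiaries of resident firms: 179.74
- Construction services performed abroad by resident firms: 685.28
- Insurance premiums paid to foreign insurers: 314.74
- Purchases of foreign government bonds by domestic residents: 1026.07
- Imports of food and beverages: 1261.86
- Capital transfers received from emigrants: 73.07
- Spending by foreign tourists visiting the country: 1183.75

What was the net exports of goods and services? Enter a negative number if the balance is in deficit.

-462.51

Goods: -1261.86 - 1857.42 + 1369.21 = -1750.07
Services: 685.28 - 536.22 + 1183.75 + 269.49 - 314.74 = 1287.56
Trade balance = -1750.07 + 1287.56 = -462.51
(Excluded from the trade balance — secondary income: personal remittances received from nationals working abroad 331.04, official development assistance provided to other countries 229.36, official foreign aid grants received (current) 140.43; capital account: sale of embassy land to a foreign government 77.06, capital transfers received from emigrants 73.07; financial account: increase in resident deposits held at foreign banks 547.99, domestic pension funds' purchases of foreign equities 1252.02, purchases of foreign government bonds by domestic residents 1026.07; primary income: dividends received from foreign subsidiaries of resident firms 179.74.)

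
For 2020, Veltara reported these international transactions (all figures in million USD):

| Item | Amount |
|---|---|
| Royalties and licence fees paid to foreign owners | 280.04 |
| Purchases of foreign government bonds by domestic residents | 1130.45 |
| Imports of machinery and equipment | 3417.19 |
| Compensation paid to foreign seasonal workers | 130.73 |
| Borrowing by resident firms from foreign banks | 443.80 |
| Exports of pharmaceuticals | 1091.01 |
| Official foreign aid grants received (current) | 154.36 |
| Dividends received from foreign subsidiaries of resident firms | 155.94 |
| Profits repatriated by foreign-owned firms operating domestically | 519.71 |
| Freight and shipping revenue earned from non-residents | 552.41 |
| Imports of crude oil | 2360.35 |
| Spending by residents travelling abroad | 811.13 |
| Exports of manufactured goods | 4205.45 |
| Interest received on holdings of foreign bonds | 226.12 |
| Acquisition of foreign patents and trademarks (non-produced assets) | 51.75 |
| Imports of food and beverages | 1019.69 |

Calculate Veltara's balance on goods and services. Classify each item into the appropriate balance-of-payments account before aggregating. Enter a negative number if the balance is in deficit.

-2039.53

Goods: 1091.01 - 2360.35 - 1019.69 - 3417.19 + 4205.45 = -1500.77
Services: -280.04 + 552.41 - 811.13 = -538.76
Trade balance = -1500.77 + (-538.76) = -2039.53
(Excluded from the trade balance — financial account: purchases of foreign government bonds by domestic residents 1130.45, borrowing by resident firms from foreign banks 443.80; primary income: compensation paid to foreign seasonal workers 130.73, dividends received from foreign subsidiaries of resident firms 155.94, profits repatriated by foreign-owned firms operating domestically 519.71, interest received on holdings of foreign bonds 226.12; secondary income: official foreign aid grants received (current) 154.36; capital account: acquisition of foreign patents and trademarks (non-produced assets) 51.75.)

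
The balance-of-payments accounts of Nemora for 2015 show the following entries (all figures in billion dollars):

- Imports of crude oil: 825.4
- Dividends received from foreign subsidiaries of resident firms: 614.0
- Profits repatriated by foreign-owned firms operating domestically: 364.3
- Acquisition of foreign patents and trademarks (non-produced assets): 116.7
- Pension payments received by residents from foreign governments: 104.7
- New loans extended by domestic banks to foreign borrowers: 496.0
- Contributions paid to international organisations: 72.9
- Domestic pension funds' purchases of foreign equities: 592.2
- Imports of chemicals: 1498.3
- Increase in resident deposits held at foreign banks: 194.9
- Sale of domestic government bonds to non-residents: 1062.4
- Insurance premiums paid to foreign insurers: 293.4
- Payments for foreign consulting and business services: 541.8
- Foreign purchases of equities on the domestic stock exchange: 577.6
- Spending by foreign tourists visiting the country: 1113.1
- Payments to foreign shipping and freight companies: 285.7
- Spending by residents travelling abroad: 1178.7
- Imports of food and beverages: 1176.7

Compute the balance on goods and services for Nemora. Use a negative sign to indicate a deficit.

Goods: -1498.3 - 1176.7 - 825.4 = -3500.4
Services: -541.8 - 1178.7 - 285.7 - 293.4 + 1113.1 = -1186.5
Trade balance = -3500.4 + (-1186.5) = -4686.9
(Excluded from the trade balance — primary income: dividends received from foreign subsidiaries of resident firms 614.0, profits repatriated by foreign-owned firms operating domestically 364.3; capital account: acquisition of foreign patents and trademarks (non-produced assets) 116.7; secondary income: pension payments received by residents from foreign governments 104.7, contributions paid to international organisations 72.9; financial account: new loans extended by domestic banks to foreign borrowers 496.0, domestic pension funds' purchases of foreign equities 592.2, increase in resident deposits held at foreign banks 194.9, sale of domestic government bonds to non-residents 1062.4, foreign purchases of equities on the domestic stock exchange 577.6.)

-4686.9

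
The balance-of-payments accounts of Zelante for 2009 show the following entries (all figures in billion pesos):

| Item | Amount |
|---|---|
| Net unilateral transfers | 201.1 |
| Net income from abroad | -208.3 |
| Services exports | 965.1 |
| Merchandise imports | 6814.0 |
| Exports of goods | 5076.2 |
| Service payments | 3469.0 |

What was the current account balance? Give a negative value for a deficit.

-4248.9

Goods balance = 5076.2 - 6814.0 = -1737.8
Services balance = 965.1 - 3469.0 = -2503.9
Trade balance (goods + services) = -1737.8 + (-2503.9) = -4241.7
Net primary income = -208.3
Net secondary income = 201.1
Current account = -4241.7 + (-208.3) + 201.1 = -4248.9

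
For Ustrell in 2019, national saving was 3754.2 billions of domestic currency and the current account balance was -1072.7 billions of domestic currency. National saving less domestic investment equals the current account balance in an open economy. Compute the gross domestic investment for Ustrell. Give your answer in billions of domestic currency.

4826.9

I = S - CA = 3754.2 - (-1072.7) = 4826.9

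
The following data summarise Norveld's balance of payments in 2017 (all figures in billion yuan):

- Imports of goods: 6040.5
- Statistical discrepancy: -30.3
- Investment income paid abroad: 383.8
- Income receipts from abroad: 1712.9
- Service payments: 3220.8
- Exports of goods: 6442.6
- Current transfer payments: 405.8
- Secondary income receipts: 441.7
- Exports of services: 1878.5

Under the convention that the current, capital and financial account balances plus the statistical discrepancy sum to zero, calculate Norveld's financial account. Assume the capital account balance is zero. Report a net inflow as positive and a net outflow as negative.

-394.5

Goods balance = 6442.6 - 6040.5 = 402.1
Services balance = 1878.5 - 3220.8 = -1342.3
Trade balance (goods + services) = 402.1 + (-1342.3) = -940.2
Net primary income = 1712.9 - 383.8 = 1329.1
Net secondary income = 441.7 - 405.8 = 35.9
Current account = -940.2 + 1329.1 + 35.9 = 424.8
Financial account = -(424.8 + (-30.3)) = -394.5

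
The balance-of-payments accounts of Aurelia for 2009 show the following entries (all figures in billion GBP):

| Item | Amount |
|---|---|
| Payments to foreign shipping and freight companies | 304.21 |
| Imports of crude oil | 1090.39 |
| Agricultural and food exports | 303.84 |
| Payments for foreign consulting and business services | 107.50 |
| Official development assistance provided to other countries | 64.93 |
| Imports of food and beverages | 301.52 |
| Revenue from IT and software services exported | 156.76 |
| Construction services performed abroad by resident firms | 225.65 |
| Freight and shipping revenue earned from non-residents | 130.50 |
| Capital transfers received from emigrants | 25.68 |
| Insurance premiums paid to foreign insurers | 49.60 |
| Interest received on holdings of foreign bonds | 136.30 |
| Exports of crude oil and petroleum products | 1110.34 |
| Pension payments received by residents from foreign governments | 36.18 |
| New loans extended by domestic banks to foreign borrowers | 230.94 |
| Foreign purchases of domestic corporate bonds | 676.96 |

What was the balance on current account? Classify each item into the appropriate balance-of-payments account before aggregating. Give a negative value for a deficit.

181.42

Goods: -1090.39 + 1110.34 + 303.84 - 301.52 = 22.27
Services: 225.65 - 49.60 - 304.21 + 130.50 + 156.76 - 107.50 = 51.60
Primary income: 136.30
Secondary income: 36.18 - 64.93 = -28.75
Current account = 22.27 + 51.60 + 136.30 + (-28.75) = 181.42
(Excluded from the current account — capital account: capital transfers received from emigrants 25.68; financial account: new loans extended by domestic banks to foreign borrowers 230.94, foreign purchases of domestic corporate bonds 676.96.)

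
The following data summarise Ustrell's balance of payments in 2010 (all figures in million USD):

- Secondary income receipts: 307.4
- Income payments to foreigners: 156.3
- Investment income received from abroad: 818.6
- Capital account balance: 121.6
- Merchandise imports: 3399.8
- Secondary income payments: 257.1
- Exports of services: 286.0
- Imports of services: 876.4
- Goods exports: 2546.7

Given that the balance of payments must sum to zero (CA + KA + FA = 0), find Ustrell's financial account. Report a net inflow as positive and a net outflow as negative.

Goods balance = 2546.7 - 3399.8 = -853.1
Services balance = 286.0 - 876.4 = -590.4
Trade balance (goods + services) = -853.1 + (-590.4) = -1443.5
Net primary income = 818.6 - 156.3 = 662.3
Net secondary income = 307.4 - 257.1 = 50.3
Current account = -1443.5 + 662.3 + 50.3 = -730.9
Financial account = -(-730.9 + 121.6) = 609.3

609.3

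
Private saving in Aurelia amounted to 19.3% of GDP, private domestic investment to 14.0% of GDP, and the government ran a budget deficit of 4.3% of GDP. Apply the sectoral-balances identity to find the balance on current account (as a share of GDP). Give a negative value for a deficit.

1.0

By the sectoral-balances identity, CA = (S_private - I) + (T - G).
Private balance = 19.3 - 14.0 = 5.3
Government balance (T - G) = -4.3
CA = 5.3 + (-4.3) = 1.0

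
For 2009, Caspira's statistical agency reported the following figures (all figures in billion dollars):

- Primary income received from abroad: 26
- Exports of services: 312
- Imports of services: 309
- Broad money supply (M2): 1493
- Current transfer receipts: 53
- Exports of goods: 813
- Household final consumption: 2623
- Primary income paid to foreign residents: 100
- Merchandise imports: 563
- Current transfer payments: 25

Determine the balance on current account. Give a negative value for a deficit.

Goods balance = 813 - 563 = 250
Services balance = 312 - 309 = 3
Trade balance (goods + services) = 250 + 3 = 253
Net primary income = 26 - 100 = -74
Net secondary income = 53 - 25 = 28
Current account = 253 + (-74) + 28 = 207

207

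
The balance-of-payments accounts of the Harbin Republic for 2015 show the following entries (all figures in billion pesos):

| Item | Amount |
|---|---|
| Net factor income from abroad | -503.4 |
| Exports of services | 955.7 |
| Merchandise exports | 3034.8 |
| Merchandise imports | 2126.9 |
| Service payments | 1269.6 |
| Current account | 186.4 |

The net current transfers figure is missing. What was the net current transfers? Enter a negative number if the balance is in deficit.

95.8

Current account = goods balance + services balance + net primary income + net secondary income
Sum of the known components = 90.6
Net current transfers = CA - (known components) = 186.4 - 90.6 = 95.8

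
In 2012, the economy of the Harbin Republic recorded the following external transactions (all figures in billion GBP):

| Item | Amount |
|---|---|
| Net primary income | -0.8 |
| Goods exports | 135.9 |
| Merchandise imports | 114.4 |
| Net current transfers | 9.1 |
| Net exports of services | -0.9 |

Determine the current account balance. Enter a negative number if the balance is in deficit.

Goods balance = 135.9 - 114.4 = 21.5
Services balance = -0.9
Trade balance (goods + services) = 21.5 + (-0.9) = 20.6
Net primary income = -0.8
Net secondary income = 9.1
Current account = 20.6 + (-0.8) + 9.1 = 28.9

28.9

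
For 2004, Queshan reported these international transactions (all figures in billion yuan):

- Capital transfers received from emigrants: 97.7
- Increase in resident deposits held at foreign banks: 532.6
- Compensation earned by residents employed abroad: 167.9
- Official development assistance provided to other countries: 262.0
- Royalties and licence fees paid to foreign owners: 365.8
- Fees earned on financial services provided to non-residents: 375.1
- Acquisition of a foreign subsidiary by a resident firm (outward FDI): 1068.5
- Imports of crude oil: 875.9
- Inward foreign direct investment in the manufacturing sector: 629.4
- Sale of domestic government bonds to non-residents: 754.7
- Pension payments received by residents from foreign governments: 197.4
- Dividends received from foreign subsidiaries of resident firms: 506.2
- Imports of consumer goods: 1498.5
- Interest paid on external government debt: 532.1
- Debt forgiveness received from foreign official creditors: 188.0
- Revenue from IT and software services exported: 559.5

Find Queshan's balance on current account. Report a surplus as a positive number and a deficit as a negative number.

-1728.2

Goods: -1498.5 - 875.9 = -2374.4
Services: 375.1 - 365.8 + 559.5 = 568.8
Primary income: 167.9 - 532.1 + 506.2 = 142.0
Secondary income: 197.4 - 262.0 = -64.6
Current account = (-2374.4) + 568.8 + 142.0 + (-64.6) = -1728.2
(Excluded from the current account — capital account: capital transfers received from emigrants 97.7, debt forgiveness received from foreign official creditors 188.0; financial account: increase in resident deposits held at foreign banks 532.6, acquisition of a foreign subsidiary by a resident firm (outward FDI) 1068.5, inward foreign direct investment in the manufacturing sector 629.4, sale of domestic government bonds to non-residents 754.7.)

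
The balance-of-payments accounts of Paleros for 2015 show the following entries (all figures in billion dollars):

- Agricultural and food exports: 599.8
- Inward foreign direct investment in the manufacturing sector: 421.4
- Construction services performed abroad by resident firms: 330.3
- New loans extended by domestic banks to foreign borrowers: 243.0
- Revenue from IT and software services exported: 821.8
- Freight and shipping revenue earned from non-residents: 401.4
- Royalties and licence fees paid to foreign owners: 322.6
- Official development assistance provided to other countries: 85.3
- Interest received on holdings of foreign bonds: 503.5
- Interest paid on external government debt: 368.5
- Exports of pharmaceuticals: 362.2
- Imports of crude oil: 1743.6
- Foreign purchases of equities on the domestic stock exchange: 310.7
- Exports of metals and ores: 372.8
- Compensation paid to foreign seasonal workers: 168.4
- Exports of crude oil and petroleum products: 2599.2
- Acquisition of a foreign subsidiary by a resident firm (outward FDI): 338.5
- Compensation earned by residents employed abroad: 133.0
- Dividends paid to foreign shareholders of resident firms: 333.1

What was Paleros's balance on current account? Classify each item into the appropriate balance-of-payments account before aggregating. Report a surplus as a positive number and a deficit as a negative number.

Goods: 362.2 + 2599.2 - 1743.6 + 599.8 + 372.8 = 2190.4
Services: -322.6 + 821.8 + 330.3 + 401.4 = 1230.9
Primary income: 133.0 + 503.5 - 368.5 - 333.1 - 168.4 = -233.5
Secondary income: -85.3
Current account = 2190.4 + 1230.9 + (-233.5) + (-85.3) = 3102.5
(Excluded from the current account — financial account: inward foreign direct investment in the manufacturing sector 421.4, new loans extended by domestic banks to foreign borrowers 243.0, foreign purchases of equities on the domestic stock exchange 310.7, acquisition of a foreign subsidiary by a resident firm (outward FDI) 338.5.)

3102.5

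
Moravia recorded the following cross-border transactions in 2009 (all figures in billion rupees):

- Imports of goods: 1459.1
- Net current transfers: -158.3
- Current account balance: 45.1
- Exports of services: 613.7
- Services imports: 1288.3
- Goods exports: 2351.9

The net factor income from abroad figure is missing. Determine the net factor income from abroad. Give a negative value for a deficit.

-14.8

Current account = goods balance + services balance + net primary income + net secondary income
Sum of the known components = 59.9
Net factor income from abroad = CA - (known components) = 45.1 - 59.9 = -14.8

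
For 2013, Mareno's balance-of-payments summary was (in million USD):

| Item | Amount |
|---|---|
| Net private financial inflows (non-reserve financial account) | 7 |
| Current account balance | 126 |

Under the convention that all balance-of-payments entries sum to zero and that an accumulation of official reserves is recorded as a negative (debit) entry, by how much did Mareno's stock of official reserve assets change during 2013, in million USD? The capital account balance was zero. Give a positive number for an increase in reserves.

Official reserve transactions balance = -(126 + 7) = -133
An accumulation of reserves is recorded as a debit (negative entry), so the change in the stock of reserves is the negative of that balance.
Change in official reserves = -(-133) = 133

133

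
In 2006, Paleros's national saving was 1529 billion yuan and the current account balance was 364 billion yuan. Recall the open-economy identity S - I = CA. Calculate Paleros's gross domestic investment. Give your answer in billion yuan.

1165

I = S - CA = 1529 - 364 = 1165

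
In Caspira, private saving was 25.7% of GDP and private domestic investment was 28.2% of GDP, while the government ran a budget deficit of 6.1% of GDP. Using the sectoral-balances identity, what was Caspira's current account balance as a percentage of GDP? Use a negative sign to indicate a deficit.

By the sectoral-balances identity, CA = (S_private - I) + (T - G).
Private balance = 25.7 - 28.2 = -2.5
Government balance (T - G) = -6.1
CA = -2.5 + (-6.1) = -8.6

-8.6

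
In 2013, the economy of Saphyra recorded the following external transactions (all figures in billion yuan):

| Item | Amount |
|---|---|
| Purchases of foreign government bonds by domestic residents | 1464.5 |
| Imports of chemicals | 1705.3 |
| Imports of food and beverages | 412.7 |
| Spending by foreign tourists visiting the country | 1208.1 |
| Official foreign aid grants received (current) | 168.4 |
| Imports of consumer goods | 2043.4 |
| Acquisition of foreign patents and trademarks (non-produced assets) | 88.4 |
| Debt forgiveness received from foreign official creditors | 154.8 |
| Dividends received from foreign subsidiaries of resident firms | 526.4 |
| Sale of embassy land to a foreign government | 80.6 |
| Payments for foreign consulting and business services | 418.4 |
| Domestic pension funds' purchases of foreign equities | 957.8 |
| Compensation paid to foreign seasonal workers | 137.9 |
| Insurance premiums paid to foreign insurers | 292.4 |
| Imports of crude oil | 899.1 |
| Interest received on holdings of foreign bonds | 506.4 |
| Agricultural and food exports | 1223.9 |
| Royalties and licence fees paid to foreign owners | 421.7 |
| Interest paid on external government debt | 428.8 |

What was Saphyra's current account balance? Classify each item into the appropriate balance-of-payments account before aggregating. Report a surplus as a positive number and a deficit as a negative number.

Goods: -1705.3 - 412.7 - 899.1 - 2043.4 + 1223.9 = -3836.6
Services: -421.7 + 1208.1 - 292.4 - 418.4 = 75.6
Primary income: -137.9 + 526.4 - 428.8 + 506.4 = 466.1
Secondary income: 168.4
Current account = (-3836.6) + 75.6 + 466.1 + 168.4 = -3126.5
(Excluded from the current account — financial account: purchases of foreign government bonds by domestic residents 1464.5, domestic pension funds' purchases of foreign equities 957.8; capital account: acquisition of foreign patents and trademarks (non-produced assets) 88.4, debt forgiveness received from foreign official creditors 154.8, sale of embassy land to a foreign government 80.6.)

-3126.5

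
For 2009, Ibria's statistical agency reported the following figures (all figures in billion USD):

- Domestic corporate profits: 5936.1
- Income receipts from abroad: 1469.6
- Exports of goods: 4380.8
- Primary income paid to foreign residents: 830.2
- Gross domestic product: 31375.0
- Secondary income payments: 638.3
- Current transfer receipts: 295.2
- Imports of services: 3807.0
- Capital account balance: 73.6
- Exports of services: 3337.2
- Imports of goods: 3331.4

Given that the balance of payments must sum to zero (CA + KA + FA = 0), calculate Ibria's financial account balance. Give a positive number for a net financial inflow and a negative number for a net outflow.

-949.5

Goods balance = 4380.8 - 3331.4 = 1049.4
Services balance = 3337.2 - 3807.0 = -469.8
Trade balance (goods + services) = 1049.4 + (-469.8) = 579.6
Net primary income = 1469.6 - 830.2 = 639.4
Net secondary income = 295.2 - 638.3 = -343.1
Current account = 579.6 + 639.4 + (-343.1) = 875.9
Financial account = -(875.9 + 73.6) = -949.5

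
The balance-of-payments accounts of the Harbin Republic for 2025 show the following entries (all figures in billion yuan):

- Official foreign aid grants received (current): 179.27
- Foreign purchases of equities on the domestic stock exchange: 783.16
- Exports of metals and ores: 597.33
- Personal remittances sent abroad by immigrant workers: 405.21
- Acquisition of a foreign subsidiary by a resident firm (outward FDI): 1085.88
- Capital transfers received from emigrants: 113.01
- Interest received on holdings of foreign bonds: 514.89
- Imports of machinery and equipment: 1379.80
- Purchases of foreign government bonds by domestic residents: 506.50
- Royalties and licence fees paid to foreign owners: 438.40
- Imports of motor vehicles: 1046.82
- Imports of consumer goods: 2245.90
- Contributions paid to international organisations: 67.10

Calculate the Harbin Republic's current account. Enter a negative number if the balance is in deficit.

-4291.74

Goods: -1046.82 + 597.33 - 2245.90 - 1379.80 = -4075.19
Services: -438.40
Primary income: 514.89
Secondary income: -405.21 - 67.10 + 179.27 = -293.04
Current account = (-4075.19) + (-438.40) + 514.89 + (-293.04) = -4291.74
(Excluded from the current account — financial account: foreign purchases of equities on the domestic stock exchange 783.16, acquisition of a foreign subsidiary by a resident firm (outward FDI) 1085.88, purchases of foreign government bonds by domestic residents 506.50; capital account: capital transfers received from emigrants 113.01.)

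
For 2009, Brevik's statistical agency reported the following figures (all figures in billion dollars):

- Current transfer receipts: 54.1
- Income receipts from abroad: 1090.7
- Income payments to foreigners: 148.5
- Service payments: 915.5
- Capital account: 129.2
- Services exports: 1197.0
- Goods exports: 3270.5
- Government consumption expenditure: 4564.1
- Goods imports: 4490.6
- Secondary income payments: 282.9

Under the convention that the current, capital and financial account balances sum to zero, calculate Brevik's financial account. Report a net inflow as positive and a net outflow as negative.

96.0

Goods balance = 3270.5 - 4490.6 = -1220.1
Services balance = 1197.0 - 915.5 = 281.5
Trade balance (goods + services) = -1220.1 + 281.5 = -938.6
Net primary income = 1090.7 - 148.5 = 942.2
Net secondary income = 54.1 - 282.9 = -228.8
Current account = -938.6 + 942.2 + (-228.8) = -225.2
Financial account = -(-225.2 + 129.2) = 96.0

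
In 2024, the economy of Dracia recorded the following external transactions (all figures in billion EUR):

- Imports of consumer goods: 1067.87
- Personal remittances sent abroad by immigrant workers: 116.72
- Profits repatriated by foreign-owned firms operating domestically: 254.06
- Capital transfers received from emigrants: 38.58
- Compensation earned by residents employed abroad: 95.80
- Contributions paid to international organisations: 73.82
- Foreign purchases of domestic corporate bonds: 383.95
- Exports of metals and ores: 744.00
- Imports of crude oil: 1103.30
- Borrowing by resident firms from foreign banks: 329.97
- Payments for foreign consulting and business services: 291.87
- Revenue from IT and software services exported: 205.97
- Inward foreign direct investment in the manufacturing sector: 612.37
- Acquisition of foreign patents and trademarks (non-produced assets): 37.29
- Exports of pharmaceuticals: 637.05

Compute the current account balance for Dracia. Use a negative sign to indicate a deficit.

-1224.82

Goods: -1067.87 + 637.05 - 1103.30 + 744.00 = -790.12
Services: -291.87 + 205.97 = -85.90
Primary income: -254.06 + 95.80 = -158.26
Secondary income: -73.82 - 116.72 = -190.54
Current account = (-790.12) + (-85.90) + (-158.26) + (-190.54) = -1224.82
(Excluded from the current account — capital account: capital transfers received from emigrants 38.58, acquisition of foreign patents and trademarks (non-produced assets) 37.29; financial account: foreign purchases of domestic corporate bonds 383.95, borrowing by resident firms from foreign banks 329.97, inward foreign direct investment in the manufacturing sector 612.37.)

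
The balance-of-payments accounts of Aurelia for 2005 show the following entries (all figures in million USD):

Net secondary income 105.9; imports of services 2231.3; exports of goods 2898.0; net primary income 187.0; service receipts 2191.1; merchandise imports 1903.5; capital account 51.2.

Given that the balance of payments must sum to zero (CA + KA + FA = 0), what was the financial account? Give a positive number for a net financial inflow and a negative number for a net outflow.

-1298.4

Goods balance = 2898.0 - 1903.5 = 994.5
Services balance = 2191.1 - 2231.3 = -40.2
Trade balance (goods + services) = 994.5 + (-40.2) = 954.3
Net primary income = 187.0
Net secondary income = 105.9
Current account = 954.3 + 187.0 + 105.9 = 1247.2
Financial account = -(1247.2 + 51.2) = -1298.4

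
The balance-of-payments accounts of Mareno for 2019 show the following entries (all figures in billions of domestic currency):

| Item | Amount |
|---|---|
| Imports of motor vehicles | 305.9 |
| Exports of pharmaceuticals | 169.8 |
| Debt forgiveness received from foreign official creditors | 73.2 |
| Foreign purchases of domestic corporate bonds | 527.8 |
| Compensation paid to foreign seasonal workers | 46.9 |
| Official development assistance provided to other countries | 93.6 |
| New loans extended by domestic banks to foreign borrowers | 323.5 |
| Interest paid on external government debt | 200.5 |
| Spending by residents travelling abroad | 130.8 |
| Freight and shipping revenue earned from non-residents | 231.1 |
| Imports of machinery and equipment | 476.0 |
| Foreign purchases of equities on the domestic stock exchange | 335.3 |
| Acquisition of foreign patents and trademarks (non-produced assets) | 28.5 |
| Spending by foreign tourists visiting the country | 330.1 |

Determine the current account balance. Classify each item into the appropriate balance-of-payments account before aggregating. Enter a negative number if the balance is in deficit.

Goods: -476.0 + 169.8 - 305.9 = -612.1
Services: -130.8 + 330.1 + 231.1 = 430.4
Primary income: -200.5 - 46.9 = -247.4
Secondary income: -93.6
Current account = (-612.1) + 430.4 + (-247.4) + (-93.6) = -522.7
(Excluded from the current account — capital account: debt forgiveness received from foreign official creditors 73.2, acquisition of foreign patents and trademarks (non-produced assets) 28.5; financial account: foreign purchases of domestic corporate bonds 527.8, new loans extended by domestic banks to foreign borrowers 323.5, foreign purchases of equities on the domestic stock exchange 335.3.)

-522.7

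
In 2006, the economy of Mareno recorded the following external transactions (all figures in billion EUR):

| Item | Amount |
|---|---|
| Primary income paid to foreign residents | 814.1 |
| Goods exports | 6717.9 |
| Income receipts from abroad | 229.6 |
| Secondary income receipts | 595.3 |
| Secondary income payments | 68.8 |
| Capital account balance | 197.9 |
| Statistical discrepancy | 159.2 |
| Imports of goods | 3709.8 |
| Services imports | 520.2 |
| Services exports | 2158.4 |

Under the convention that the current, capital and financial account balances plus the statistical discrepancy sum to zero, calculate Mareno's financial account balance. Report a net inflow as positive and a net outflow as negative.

-4945.4

Goods balance = 6717.9 - 3709.8 = 3008.1
Services balance = 2158.4 - 520.2 = 1638.2
Trade balance (goods + services) = 3008.1 + 1638.2 = 4646.3
Net primary income = 229.6 - 814.1 = -584.5
Net secondary income = 595.3 - 68.8 = 526.5
Current account = 4646.3 + (-584.5) + 526.5 = 4588.3
Financial account = -(4588.3 + 197.9 + 159.2) = -4945.4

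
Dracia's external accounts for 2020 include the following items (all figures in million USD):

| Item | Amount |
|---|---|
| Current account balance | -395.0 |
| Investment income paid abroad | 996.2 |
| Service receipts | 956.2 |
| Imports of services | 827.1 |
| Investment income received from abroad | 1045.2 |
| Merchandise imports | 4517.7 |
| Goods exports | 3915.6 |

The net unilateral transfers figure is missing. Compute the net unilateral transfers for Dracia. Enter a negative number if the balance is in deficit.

Current account = goods balance + services balance + net primary income + net secondary income
Sum of the known components = -424.0
Net unilateral transfers = CA - (known components) = -395.0 - (-424.0) = 29.0

29.0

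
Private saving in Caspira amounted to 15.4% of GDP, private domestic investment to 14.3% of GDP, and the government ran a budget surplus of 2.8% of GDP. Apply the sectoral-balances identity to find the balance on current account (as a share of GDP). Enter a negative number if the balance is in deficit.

3.9

By the sectoral-balances identity, CA = (S_private - I) + (T - G).
Private balance = 15.4 - 14.3 = 1.1
Government balance (T - G) = 2.8
CA = 1.1 + 2.8 = 3.9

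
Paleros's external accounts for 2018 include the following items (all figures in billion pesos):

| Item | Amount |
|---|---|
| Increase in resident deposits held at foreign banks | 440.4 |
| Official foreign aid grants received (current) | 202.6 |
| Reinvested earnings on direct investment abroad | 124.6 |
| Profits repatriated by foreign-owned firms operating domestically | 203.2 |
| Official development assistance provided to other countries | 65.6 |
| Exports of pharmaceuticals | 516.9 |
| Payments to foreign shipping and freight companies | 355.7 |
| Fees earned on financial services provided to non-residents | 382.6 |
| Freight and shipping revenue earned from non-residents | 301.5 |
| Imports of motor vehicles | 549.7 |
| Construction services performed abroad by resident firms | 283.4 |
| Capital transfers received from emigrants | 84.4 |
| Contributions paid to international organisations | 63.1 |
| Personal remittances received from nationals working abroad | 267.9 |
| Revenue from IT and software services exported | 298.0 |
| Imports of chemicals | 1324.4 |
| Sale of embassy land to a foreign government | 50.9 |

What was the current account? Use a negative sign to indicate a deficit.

Goods: 516.9 - 549.7 - 1324.4 = -1357.2
Services: -355.7 + 298.0 + 283.4 + 382.6 + 301.5 = 909.8
Primary income: 124.6 - 203.2 = -78.6
Secondary income: 202.6 + 267.9 - 65.6 - 63.1 = 341.8
Current account = (-1357.2) + 909.8 + (-78.6) + 341.8 = -184.2
(Excluded from the current account — financial account: increase in resident deposits held at foreign banks 440.4; capital account: capital transfers received from emigrants 84.4, sale of embassy land to a foreign government 50.9.)

-184.2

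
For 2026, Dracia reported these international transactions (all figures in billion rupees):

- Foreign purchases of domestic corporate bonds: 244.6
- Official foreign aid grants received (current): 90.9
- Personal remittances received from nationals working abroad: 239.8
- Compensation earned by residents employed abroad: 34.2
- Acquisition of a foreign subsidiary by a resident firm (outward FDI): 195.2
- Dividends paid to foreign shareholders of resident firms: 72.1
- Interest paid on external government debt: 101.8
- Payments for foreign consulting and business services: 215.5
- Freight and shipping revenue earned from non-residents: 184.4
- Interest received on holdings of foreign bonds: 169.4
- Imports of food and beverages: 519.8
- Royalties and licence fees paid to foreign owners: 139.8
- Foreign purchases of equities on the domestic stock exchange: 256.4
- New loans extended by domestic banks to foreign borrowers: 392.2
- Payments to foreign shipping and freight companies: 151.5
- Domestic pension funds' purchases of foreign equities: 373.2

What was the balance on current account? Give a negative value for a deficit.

Goods: -519.8
Services: 184.4 - 151.5 - 139.8 - 215.5 = -322.4
Primary income: 34.2 - 101.8 + 169.4 - 72.1 = 29.7
Secondary income: 90.9 + 239.8 = 330.7
Current account = (-519.8) + (-322.4) + 29.7 + 330.7 = -481.8
(Excluded from the current account — financial account: foreign purchases of domestic corporate bonds 244.6, acquisition of a foreign subsidiary by a resident firm (outward FDI) 195.2, foreign purchases of equities on the domestic stock exchange 256.4, new loans extended by domestic banks to foreign borrowers 392.2, domestic pension funds' purchases of foreign equities 373.2.)

-481.8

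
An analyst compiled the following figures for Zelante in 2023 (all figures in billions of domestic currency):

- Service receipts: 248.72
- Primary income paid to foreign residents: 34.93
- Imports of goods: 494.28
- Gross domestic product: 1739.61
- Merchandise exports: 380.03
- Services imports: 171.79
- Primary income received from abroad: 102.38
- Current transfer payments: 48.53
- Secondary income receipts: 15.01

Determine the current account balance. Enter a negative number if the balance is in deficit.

-3.39

Goods balance = 380.03 - 494.28 = -114.25
Services balance = 248.72 - 171.79 = 76.93
Trade balance (goods + services) = -114.25 + 76.93 = -37.32
Net primary income = 102.38 - 34.93 = 67.45
Net secondary income = 15.01 - 48.53 = -33.52
Current account = -37.32 + 67.45 + (-33.52) = -3.39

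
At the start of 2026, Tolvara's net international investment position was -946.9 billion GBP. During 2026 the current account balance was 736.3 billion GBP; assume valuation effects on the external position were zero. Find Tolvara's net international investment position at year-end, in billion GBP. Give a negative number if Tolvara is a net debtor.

-210.6

With no valuation effects, change in NIIP = current account = 736.3
End-of-year NIIP = -946.9 + 736.3 = -210.6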